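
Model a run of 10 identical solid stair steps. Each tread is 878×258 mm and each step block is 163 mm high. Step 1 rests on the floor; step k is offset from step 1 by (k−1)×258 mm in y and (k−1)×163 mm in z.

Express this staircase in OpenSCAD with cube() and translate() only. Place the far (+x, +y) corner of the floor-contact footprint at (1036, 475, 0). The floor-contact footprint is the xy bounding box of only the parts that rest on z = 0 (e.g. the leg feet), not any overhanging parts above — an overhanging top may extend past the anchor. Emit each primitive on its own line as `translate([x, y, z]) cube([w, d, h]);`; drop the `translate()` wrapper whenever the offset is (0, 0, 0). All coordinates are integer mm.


translate([158, 217, 0]) cube([878, 258, 163]);
translate([158, 475, 163]) cube([878, 258, 163]);
translate([158, 733, 326]) cube([878, 258, 163]);
translate([158, 991, 489]) cube([878, 258, 163]);
translate([158, 1249, 652]) cube([878, 258, 163]);
translate([158, 1507, 815]) cube([878, 258, 163]);
translate([158, 1765, 978]) cube([878, 258, 163]);
translate([158, 2023, 1141]) cube([878, 258, 163]);
translate([158, 2281, 1304]) cube([878, 258, 163]);
translate([158, 2539, 1467]) cube([878, 258, 163]);


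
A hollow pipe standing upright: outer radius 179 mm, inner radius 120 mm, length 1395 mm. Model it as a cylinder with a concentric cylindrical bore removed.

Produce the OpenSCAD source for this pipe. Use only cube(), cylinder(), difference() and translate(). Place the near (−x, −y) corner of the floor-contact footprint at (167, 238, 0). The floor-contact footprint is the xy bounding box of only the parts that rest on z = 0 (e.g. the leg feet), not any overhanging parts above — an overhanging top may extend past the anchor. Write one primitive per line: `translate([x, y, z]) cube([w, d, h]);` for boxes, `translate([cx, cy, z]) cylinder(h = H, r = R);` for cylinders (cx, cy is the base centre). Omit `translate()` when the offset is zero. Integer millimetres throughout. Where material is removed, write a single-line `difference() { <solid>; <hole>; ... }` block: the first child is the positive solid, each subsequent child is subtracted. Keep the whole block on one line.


difference() { translate([346, 417, 0]) cylinder(h = 1395, r = 179); translate([346, 417, 0]) cylinder(h = 1395, r = 120); }


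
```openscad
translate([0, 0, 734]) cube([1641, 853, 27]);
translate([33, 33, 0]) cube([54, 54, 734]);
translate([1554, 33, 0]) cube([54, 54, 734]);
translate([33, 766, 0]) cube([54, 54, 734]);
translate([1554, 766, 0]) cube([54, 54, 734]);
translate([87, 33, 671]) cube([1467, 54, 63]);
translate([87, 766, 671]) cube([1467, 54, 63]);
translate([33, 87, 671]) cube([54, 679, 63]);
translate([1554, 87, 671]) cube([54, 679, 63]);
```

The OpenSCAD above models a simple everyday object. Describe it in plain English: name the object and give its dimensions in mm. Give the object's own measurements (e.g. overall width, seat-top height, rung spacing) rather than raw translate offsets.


A rectangular dining table. The top is 1641×853×27 mm with its upper surface at z = 761 mm. It stands on four 54×54 mm square legs, each inset 33 mm from the nearest pair of top edges, running from the floor to the underside of the top. Four apron rails, 54 mm thick and 63 mm tall, run between adjacent legs with their top edges flush with the underside of the top and their outer faces flush with the legs' outer faces.


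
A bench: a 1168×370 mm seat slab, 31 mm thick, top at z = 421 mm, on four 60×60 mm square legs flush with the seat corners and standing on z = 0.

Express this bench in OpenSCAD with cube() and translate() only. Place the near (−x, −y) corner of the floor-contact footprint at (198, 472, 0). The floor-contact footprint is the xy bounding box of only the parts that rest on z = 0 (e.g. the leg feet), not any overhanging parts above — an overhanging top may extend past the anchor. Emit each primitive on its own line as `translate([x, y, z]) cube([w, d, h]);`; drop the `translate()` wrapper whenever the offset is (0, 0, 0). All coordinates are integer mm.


// leg_h = 421 − 31 = 390
translate([198, 472, 390]) cube([1168, 370, 31]);
translate([198, 472, 0]) cube([60, 60, 390]);
translate([198, 782, 0]) cube([60, 60, 390]);
translate([1306, 472, 0]) cube([60, 60, 390]);
translate([1306, 782, 0]) cube([60, 60, 390]);


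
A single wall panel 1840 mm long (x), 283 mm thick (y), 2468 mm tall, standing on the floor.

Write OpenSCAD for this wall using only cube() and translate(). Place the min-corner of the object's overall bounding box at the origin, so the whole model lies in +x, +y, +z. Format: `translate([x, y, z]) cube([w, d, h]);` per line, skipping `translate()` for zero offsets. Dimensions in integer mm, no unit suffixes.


cube([1840, 283, 2468]);


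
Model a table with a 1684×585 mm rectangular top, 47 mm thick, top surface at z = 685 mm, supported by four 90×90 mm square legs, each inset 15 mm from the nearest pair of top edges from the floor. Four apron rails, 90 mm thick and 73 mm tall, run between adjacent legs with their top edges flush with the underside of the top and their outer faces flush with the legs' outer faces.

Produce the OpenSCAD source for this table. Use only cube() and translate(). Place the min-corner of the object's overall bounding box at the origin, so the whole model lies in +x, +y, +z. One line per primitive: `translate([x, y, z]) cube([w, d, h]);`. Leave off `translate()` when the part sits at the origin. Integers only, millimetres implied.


// leg_h = 685 - 47 = 638
// apron z = 638 - 73 = 565
translate([0, 0, 638]) cube([1684, 585, 47]);
translate([15, 15, 0]) cube([90, 90, 638]);
translate([1579, 15, 0]) cube([90, 90, 638]);
translate([15, 480, 0]) cube([90, 90, 638]);
translate([1579, 480, 0]) cube([90, 90, 638]);
translate([105, 15, 565]) cube([1474, 90, 73]);
translate([105, 480, 565]) cube([1474, 90, 73]);
translate([15, 105, 565]) cube([90, 375, 73]);
translate([1579, 105, 565]) cube([90, 375, 73]);


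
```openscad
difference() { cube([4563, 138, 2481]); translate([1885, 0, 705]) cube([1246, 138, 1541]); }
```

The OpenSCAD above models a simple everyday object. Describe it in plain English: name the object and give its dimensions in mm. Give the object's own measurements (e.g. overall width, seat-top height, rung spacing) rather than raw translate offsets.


A wall 4563 mm long (x), 138 mm thick (y), 2481 mm tall, with a rectangular window opening cut through it. The opening is 1246 mm wide and 1541 mm tall; its sill is at z = 705 mm and its near (−x) edge is 1885 mm from the wall's −x end. The opening passes through the full wall thickness.


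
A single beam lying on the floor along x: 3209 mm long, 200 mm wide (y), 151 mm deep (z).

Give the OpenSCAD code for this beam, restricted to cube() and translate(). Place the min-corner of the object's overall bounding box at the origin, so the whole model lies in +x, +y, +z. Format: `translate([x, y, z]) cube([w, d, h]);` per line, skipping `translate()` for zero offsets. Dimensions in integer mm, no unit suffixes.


cube([3209, 200, 151]);


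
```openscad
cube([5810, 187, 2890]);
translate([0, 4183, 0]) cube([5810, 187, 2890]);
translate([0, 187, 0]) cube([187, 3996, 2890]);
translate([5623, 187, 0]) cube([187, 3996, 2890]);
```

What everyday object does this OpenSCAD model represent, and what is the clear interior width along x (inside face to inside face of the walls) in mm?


A house (or room) frame. The interior width is 5436 mm.

Four 2890 mm walls enclosing a rectangle with no floor or roof — a room or house frame. Outside width is 5810 mm and wall thickness is 187 mm, so the interior width is 5810 − 2 × 187 = 5436 mm.


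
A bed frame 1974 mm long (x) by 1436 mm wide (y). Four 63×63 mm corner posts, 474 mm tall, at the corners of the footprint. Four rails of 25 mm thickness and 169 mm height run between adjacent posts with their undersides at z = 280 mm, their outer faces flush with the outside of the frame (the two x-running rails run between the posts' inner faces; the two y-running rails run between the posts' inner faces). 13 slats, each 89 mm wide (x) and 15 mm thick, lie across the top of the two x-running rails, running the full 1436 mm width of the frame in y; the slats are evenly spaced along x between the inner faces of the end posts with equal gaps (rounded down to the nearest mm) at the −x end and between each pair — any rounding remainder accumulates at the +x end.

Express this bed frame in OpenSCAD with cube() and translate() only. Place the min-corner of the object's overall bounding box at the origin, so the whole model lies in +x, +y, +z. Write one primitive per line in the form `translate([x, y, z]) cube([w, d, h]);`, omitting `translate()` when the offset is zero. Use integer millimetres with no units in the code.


cube([63, 63, 474]);
translate([0, 1373, 0]) cube([63, 63, 474]);
translate([1911, 0, 0]) cube([63, 63, 474]);
translate([1911, 1373, 0]) cube([63, 63, 474]);
translate([63, 0, 280]) cube([1848, 25, 169]);
translate([63, 1411, 280]) cube([1848, 25, 169]);
translate([0, 63, 280]) cube([25, 1310, 169]);
translate([1949, 63, 280]) cube([25, 1310, 169]);
translate([112, 0, 449]) cube([89, 1436, 15]);
translate([250, 0, 449]) cube([89, 1436, 15]);
translate([388, 0, 449]) cube([89, 1436, 15]);
translate([526, 0, 449]) cube([89, 1436, 15]);
translate([664, 0, 449]) cube([89, 1436, 15]);
translate([802, 0, 449]) cube([89, 1436, 15]);
translate([940, 0, 449]) cube([89, 1436, 15]);
translate([1078, 0, 449]) cube([89, 1436, 15]);
translate([1216, 0, 449]) cube([89, 1436, 15]);
translate([1354, 0, 449]) cube([89, 1436, 15]);
translate([1492, 0, 449]) cube([89, 1436, 15]);
translate([1630, 0, 449]) cube([89, 1436, 15]);
translate([1768, 0, 449]) cube([89, 1436, 15]);


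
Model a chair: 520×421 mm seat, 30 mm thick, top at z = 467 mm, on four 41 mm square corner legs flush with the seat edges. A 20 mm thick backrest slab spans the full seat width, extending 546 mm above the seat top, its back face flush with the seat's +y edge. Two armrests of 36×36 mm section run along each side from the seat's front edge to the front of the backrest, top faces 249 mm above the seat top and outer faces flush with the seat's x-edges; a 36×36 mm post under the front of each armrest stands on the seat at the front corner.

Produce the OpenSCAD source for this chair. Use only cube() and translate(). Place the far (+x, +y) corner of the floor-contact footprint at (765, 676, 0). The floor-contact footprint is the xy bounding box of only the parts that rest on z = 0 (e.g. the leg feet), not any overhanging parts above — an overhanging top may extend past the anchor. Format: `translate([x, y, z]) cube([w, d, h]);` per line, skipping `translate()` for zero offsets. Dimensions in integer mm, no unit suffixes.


translate([245, 255, 437]) cube([520, 421, 30]);
translate([245, 255, 0]) cube([41, 41, 437]);
translate([724, 255, 0]) cube([41, 41, 437]);
translate([245, 635, 0]) cube([41, 41, 437]);
translate([724, 635, 0]) cube([41, 41, 437]);
translate([245, 656, 467]) cube([520, 20, 546]);
translate([245, 255, 680]) cube([36, 401, 36]);
translate([729, 255, 680]) cube([36, 401, 36]);
translate([245, 255, 467]) cube([36, 36, 213]);
translate([729, 255, 467]) cube([36, 36, 213]);


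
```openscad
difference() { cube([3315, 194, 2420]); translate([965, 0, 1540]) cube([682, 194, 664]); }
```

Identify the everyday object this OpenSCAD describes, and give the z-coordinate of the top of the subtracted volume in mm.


A wall with a window opening. The window head height is 2204 mm.

A wall with a rectangular opening subtracted — a window. Sill at z = 1540, opening 664 mm tall, so the head is at 1540 + 664 = 2204 mm.


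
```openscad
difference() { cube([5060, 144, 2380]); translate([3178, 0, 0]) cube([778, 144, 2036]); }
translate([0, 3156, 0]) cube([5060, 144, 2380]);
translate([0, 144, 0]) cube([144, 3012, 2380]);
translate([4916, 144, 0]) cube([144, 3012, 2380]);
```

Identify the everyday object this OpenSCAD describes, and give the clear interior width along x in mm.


A single room. The interior width is 4772 mm.

Four walls enclosing a rectangle with a door in the front wall — a room. Outside width 5060 minus two 144 mm walls gives 4772 mm.


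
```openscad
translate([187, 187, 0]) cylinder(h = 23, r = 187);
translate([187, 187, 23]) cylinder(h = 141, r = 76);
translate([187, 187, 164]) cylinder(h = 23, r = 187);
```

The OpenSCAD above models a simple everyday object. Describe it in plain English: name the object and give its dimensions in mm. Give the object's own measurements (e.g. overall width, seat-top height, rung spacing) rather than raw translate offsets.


A spool: two coaxial disc flanges of radius 187 mm and thickness 23 mm, joined by a core cylinder of radius 76 mm and height 141 mm. The lower flange rests on z = 0 and the three cylinders share a vertical axis.


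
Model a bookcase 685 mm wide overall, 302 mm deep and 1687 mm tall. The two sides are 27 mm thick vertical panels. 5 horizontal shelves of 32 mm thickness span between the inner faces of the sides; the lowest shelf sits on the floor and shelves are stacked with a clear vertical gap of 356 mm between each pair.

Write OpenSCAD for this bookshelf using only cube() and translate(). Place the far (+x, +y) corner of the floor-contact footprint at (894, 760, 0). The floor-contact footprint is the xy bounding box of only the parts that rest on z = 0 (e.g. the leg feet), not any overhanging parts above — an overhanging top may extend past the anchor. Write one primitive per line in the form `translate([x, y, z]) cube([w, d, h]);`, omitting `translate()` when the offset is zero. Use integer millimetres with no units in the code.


translate([209, 458, 0]) cube([27, 302, 1687]);
translate([867, 458, 0]) cube([27, 302, 1687]);
translate([236, 458, 0]) cube([631, 302, 32]);
translate([236, 458, 388]) cube([631, 302, 32]);
translate([236, 458, 776]) cube([631, 302, 32]);
translate([236, 458, 1164]) cube([631, 302, 32]);
translate([236, 458, 1552]) cube([631, 302, 32]);


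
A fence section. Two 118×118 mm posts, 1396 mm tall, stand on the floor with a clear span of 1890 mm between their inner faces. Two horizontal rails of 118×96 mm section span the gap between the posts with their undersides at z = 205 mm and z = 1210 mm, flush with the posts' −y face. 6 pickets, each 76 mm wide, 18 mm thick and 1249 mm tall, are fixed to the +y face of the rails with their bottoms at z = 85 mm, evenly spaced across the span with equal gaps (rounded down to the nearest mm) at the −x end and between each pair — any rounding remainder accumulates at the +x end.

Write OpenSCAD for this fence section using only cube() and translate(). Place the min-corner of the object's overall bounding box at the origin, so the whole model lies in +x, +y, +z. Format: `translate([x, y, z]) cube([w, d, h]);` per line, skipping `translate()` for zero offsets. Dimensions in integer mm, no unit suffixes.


cube([118, 118, 1396]);
translate([2008, 0, 0]) cube([118, 118, 1396]);
translate([118, 0, 205]) cube([1890, 118, 96]);
translate([118, 0, 1210]) cube([1890, 118, 96]);
translate([322, 118, 85]) cube([76, 18, 1249]);
translate([602, 118, 85]) cube([76, 18, 1249]);
translate([882, 118, 85]) cube([76, 18, 1249]);
translate([1162, 118, 85]) cube([76, 18, 1249]);
translate([1442, 118, 85]) cube([76, 18, 1249]);
translate([1722, 118, 85]) cube([76, 18, 1249]);


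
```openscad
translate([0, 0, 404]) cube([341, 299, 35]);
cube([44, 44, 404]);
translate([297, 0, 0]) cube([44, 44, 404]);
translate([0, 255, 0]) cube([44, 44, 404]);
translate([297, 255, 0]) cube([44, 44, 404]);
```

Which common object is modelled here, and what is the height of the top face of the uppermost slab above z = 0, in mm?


A stool. The seat height is 439 mm.

A 341×299×35 slab at z = 404 on four corner posts — a stool. The seat top is 404 + 35 = 439 mm.


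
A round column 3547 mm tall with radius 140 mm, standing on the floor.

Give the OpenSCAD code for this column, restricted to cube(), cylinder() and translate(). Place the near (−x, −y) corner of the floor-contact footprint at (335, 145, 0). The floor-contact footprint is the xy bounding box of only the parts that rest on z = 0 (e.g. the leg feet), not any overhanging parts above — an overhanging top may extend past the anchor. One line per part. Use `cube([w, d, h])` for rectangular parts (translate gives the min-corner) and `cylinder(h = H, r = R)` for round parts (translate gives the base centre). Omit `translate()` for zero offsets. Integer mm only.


translate([475, 285, 0]) cylinder(h = 3547, r = 140);


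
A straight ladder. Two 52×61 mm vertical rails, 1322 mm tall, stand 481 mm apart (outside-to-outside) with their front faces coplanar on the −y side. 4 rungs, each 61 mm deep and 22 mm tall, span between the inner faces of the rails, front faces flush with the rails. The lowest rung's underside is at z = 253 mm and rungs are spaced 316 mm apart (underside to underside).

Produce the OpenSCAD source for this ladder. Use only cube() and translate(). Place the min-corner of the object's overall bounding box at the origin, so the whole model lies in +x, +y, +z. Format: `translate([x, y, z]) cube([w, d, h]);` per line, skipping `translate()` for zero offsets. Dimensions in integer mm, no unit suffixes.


// rung span = 481 - 2*52 = 377
// rung[k] z = 253 + k*316
cube([52, 61, 1322]);
translate([429, 0, 0]) cube([52, 61, 1322]);
translate([52, 0, 253]) cube([377, 61, 22]);
translate([52, 0, 569]) cube([377, 61, 22]);
translate([52, 0, 885]) cube([377, 61, 22]);
translate([52, 0, 1201]) cube([377, 61, 22]);


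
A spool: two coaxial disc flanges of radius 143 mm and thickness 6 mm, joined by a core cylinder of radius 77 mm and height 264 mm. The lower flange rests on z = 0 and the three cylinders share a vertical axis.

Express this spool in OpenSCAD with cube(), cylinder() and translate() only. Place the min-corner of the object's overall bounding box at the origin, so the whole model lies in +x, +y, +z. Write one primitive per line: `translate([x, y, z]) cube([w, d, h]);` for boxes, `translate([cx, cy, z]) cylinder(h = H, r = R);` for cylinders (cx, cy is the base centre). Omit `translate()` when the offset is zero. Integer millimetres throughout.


translate([143, 143, 0]) cylinder(h = 6, r = 143);
translate([143, 143, 6]) cylinder(h = 264, r = 77);
translate([143, 143, 270]) cylinder(h = 6, r = 143);


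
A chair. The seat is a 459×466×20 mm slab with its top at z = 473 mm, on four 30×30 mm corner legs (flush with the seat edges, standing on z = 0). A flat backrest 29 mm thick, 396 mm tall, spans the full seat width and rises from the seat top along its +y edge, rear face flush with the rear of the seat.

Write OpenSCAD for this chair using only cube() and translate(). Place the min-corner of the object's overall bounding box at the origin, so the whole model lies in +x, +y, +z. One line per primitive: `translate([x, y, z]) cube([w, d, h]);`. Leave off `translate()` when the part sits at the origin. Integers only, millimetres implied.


translate([0, 0, 453]) cube([459, 466, 20]);
cube([30, 30, 453]);
translate([429, 0, 0]) cube([30, 30, 453]);
translate([0, 436, 0]) cube([30, 30, 453]);
translate([429, 436, 0]) cube([30, 30, 453]);
translate([0, 437, 473]) cube([459, 29, 396]);


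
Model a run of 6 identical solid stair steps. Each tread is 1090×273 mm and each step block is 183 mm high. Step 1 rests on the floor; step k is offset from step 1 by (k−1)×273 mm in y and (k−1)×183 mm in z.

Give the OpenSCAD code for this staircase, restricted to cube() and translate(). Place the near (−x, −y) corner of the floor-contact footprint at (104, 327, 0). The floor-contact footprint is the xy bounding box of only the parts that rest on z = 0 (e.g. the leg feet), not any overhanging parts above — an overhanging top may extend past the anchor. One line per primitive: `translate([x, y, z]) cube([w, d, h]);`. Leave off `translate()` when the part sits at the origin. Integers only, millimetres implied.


translate([104, 327, 0]) cube([1090, 273, 183]);
translate([104, 600, 183]) cube([1090, 273, 183]);
translate([104, 873, 366]) cube([1090, 273, 183]);
translate([104, 1146, 549]) cube([1090, 273, 183]);
translate([104, 1419, 732]) cube([1090, 273, 183]);
translate([104, 1692, 915]) cube([1090, 273, 183]);


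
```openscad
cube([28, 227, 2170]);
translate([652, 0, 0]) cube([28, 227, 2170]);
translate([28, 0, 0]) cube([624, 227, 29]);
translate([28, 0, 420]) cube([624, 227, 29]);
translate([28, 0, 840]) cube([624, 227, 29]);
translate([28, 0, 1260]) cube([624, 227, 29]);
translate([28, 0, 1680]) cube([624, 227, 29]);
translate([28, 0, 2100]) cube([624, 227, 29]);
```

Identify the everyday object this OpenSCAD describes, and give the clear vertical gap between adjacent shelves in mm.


A bookshelf. The clear shelf gap is 391 mm.

Two tall side panels with 6 horizontal boards between them — a bookshelf. The first two shelf undersides are at z = 0 and z = 420; with shelf thickness 29, the clear gap is 420 − 0 − 29 = 391 mm.


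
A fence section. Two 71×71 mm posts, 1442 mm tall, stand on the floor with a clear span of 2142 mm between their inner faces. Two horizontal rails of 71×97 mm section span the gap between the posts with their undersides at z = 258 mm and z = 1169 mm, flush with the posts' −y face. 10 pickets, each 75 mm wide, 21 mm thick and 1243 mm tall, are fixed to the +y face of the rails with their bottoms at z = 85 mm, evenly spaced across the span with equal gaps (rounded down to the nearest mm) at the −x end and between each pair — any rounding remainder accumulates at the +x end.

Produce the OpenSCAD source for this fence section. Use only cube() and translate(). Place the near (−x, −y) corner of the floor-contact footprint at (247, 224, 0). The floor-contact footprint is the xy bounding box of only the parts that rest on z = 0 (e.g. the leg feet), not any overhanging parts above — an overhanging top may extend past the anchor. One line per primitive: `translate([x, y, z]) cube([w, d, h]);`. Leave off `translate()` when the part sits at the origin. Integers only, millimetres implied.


translate([247, 224, 0]) cube([71, 71, 1442]);
translate([2460, 224, 0]) cube([71, 71, 1442]);
translate([318, 224, 258]) cube([2142, 71, 97]);
translate([318, 224, 1169]) cube([2142, 71, 97]);
translate([444, 295, 85]) cube([75, 21, 1243]);
translate([645, 295, 85]) cube([75, 21, 1243]);
translate([846, 295, 85]) cube([75, 21, 1243]);
translate([1047, 295, 85]) cube([75, 21, 1243]);
translate([1248, 295, 85]) cube([75, 21, 1243]);
translate([1449, 295, 85]) cube([75, 21, 1243]);
translate([1650, 295, 85]) cube([75, 21, 1243]);
translate([1851, 295, 85]) cube([75, 21, 1243]);
translate([2052, 295, 85]) cube([75, 21, 1243]);
translate([2253, 295, 85]) cube([75, 21, 1243]);


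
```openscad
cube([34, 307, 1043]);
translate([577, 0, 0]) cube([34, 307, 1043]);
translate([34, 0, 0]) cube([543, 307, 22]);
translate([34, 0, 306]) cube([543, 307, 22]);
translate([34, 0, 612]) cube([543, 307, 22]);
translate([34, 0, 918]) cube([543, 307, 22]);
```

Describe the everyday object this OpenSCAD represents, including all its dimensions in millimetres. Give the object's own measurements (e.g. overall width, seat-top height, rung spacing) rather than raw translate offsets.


An open bookshelf. Two side panels, each 34 mm thick, 307 mm deep and 1043 mm tall, stand 611 mm apart (outside-to-outside). Between them sit 4 shelves, each 22 mm thick and 307 mm deep, spanning the full gap between the sides. The bottom shelf rests on the floor (its underside at z = 0) and the clear gap between one shelf's top and the next shelf's underside is 284 mm.


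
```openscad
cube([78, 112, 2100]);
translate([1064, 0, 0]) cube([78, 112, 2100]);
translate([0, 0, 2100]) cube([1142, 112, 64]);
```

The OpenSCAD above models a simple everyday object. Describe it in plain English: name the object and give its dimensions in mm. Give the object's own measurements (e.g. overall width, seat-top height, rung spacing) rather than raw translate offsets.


A door frame. The clear opening is 986 mm wide and 2100 mm high. Two 78 mm wide jambs, 112 mm deep, stand either side of the opening from the floor to the top of the opening. A 64 mm thick head sits across the top of both jambs, spanning the full outside width of the frame.


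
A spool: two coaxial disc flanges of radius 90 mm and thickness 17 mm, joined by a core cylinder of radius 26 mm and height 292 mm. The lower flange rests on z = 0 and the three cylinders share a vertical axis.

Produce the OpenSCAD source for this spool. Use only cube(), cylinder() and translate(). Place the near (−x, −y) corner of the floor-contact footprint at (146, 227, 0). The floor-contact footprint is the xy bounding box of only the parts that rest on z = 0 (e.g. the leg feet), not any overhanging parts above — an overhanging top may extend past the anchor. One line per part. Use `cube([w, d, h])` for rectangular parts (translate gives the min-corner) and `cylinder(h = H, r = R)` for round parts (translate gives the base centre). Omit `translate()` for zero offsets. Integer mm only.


translate([236, 317, 0]) cylinder(h = 17, r = 90);
translate([236, 317, 17]) cylinder(h = 292, r = 26);
translate([236, 317, 309]) cylinder(h = 17, r = 90);


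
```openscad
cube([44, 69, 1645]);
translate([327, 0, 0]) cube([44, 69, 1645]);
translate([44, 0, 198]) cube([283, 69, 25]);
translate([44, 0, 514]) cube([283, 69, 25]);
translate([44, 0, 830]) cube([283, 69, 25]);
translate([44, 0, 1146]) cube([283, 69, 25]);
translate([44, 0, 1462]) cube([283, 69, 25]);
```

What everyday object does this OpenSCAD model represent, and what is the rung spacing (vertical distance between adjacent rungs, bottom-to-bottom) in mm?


A ladder. The rung spacing is 316 mm.

Two tall 44×69 posts with 5 short bars between them — a ladder. Adjacent rungs sit at z = 198 and z = 514, so the spacing is 514 − 198 = 316 mm.


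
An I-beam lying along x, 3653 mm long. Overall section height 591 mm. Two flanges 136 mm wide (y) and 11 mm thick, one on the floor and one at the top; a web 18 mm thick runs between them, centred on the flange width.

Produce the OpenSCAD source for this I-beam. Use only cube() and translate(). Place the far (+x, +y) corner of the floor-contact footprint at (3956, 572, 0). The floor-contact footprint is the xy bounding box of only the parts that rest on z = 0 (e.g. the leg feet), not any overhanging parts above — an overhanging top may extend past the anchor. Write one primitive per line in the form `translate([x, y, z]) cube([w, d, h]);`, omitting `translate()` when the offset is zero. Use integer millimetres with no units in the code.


translate([303, 436, 0]) cube([3653, 136, 11]);
translate([303, 495, 11]) cube([3653, 18, 569]);
translate([303, 436, 580]) cube([3653, 136, 11]);


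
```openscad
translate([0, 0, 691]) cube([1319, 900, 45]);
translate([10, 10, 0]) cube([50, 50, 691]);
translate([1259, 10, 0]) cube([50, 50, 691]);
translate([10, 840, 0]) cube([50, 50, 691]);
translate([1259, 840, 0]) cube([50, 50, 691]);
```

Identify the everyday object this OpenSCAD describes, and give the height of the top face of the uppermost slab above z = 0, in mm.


A table. The table height is 736 mm.

A 1319×900×45 slab sits at z = 691 on four 50 mm square posts — a table. The top surface is at 691 + 45 = 736 mm.


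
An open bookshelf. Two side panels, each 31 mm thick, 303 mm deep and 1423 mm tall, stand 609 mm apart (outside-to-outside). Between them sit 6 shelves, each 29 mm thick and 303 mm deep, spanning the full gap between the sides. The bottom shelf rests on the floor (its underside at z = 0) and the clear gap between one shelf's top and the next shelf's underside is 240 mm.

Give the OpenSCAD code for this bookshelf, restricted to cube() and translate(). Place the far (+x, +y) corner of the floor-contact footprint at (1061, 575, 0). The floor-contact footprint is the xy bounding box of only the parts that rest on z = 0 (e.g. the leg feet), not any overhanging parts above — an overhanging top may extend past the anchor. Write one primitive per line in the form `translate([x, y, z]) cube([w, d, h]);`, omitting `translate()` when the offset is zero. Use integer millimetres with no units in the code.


translate([452, 272, 0]) cube([31, 303, 1423]);
translate([1030, 272, 0]) cube([31, 303, 1423]);
translate([483, 272, 0]) cube([547, 303, 29]);
translate([483, 272, 269]) cube([547, 303, 29]);
translate([483, 272, 538]) cube([547, 303, 29]);
translate([483, 272, 807]) cube([547, 303, 29]);
translate([483, 272, 1076]) cube([547, 303, 29]);
translate([483, 272, 1345]) cube([547, 303, 29]);


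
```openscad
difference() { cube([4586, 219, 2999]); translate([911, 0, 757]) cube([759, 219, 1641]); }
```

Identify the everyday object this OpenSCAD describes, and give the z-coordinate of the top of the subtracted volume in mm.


A wall with a window opening. The window head height is 2398 mm.

A wall with a rectangular opening subtracted — a window. Sill at z = 757, opening 1641 mm tall, so the head is at 757 + 1641 = 2398 mm.


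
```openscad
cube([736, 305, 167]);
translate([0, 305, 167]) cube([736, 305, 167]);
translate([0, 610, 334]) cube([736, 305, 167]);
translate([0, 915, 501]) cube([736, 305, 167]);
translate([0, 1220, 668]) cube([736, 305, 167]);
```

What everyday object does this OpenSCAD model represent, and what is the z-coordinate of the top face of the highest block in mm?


A staircase. The total rise is 835 mm.

5 identical blocks, each offset up and back from the previous — a staircase. Each step is 167 mm tall and there are 5 of them, so the total rise is 5 × 167 = 835 mm.


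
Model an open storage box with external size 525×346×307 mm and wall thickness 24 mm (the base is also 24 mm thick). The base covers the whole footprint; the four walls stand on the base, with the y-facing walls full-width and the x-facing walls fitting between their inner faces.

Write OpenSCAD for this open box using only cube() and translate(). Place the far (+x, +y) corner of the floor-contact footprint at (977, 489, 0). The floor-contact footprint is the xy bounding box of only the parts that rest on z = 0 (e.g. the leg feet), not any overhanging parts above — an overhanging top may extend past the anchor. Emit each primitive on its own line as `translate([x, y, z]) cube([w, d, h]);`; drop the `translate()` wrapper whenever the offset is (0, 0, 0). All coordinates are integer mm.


translate([452, 143, 0]) cube([525, 346, 24]);
translate([452, 143, 24]) cube([525, 24, 283]);
translate([452, 465, 24]) cube([525, 24, 283]);
translate([452, 167, 24]) cube([24, 298, 283]);
translate([953, 167, 24]) cube([24, 298, 283]);


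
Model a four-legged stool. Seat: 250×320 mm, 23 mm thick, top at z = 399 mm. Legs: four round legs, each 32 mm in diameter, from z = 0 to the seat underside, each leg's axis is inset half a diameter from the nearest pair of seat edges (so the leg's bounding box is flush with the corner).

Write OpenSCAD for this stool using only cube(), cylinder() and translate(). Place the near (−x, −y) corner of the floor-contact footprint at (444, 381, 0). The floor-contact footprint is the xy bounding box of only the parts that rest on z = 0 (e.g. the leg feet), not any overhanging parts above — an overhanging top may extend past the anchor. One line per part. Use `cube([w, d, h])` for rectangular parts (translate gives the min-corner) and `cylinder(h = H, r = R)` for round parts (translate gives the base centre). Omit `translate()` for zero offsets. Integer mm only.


translate([444, 381, 376]) cube([250, 320, 23]);
translate([460, 397, 0]) cylinder(h = 376, r = 16);
translate([678, 397, 0]) cylinder(h = 376, r = 16);
translate([460, 685, 0]) cylinder(h = 376, r = 16);
translate([678, 685, 0]) cylinder(h = 376, r = 16);


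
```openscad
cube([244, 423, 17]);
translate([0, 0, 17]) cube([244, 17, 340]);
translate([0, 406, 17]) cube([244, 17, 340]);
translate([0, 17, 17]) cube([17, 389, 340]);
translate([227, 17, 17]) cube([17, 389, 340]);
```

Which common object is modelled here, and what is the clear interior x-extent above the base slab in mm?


An open box. The internal width is 210 mm.

A 244×423 base slab with four walls standing on it — an open box. The base is 244 mm wide and the walls are 17 mm thick, so the internal width is 244 − 2 × 17 = 210 mm.


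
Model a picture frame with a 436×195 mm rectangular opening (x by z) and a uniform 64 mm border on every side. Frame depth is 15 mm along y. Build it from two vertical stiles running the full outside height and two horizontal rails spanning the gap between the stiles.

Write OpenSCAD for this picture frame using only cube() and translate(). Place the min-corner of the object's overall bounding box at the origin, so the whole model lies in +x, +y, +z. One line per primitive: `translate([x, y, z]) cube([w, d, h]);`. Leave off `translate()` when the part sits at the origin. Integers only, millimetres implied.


cube([64, 15, 323]);
translate([500, 0, 0]) cube([64, 15, 323]);
translate([64, 0, 0]) cube([436, 15, 64]);
translate([64, 0, 259]) cube([436, 15, 64]);


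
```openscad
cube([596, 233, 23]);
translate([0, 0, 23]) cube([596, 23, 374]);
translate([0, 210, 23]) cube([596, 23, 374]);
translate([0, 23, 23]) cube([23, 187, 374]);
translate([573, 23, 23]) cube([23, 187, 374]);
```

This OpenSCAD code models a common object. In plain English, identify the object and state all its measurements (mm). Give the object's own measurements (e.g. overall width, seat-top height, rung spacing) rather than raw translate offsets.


An open-topped rectangular box: outside dimensions 596×233×397 mm, with a uniform wall and base thickness of 23 mm. The base is a full 596×233 slab on the floor; four walls sit on top of the base. The front and back walls (the −y and +y sides) span the full width; the two side walls fit between them.


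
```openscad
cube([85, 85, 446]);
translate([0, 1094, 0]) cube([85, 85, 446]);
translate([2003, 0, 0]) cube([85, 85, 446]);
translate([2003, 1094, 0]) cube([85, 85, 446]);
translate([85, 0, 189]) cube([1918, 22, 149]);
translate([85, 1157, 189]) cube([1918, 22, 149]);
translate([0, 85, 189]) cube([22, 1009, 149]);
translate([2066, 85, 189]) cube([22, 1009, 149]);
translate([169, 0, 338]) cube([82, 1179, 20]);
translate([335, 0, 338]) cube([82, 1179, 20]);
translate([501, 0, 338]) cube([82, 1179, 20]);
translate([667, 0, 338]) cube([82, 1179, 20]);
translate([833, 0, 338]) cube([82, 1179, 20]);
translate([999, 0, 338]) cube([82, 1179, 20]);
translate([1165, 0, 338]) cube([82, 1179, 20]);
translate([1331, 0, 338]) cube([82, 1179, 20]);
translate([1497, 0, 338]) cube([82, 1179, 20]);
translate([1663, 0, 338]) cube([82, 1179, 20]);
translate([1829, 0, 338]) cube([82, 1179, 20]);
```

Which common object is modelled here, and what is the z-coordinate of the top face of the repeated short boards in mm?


A bed frame. The slat-top height is 358 mm.

Four posts, four rails, and a row of slats — a bed frame. Slats sit on the rails at z = 189 + 149 = 338; with slat thickness 20, the top is 358 mm.


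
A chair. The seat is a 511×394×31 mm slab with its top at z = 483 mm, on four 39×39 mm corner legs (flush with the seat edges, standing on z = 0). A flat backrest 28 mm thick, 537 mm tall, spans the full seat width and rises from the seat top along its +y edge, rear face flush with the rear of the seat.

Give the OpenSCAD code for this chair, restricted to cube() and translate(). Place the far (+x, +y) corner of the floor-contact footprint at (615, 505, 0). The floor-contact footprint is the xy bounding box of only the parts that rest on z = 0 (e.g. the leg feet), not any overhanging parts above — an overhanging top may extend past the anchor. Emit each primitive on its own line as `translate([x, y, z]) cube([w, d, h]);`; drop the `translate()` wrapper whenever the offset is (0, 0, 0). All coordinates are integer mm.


// leg_h = 483 - 31 = 452
translate([104, 111, 452]) cube([511, 394, 31]);
translate([104, 111, 0]) cube([39, 39, 452]);
translate([576, 111, 0]) cube([39, 39, 452]);
translate([104, 466, 0]) cube([39, 39, 452]);
translate([576, 466, 0]) cube([39, 39, 452]);
translate([104, 477, 483]) cube([511, 28, 537]);


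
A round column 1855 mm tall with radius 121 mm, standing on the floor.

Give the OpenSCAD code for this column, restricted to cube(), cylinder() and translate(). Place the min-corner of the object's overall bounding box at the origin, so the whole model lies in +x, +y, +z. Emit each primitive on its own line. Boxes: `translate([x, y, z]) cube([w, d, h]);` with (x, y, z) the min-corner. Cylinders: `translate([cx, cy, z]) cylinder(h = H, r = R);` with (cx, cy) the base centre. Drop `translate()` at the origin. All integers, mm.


translate([121, 121, 0]) cylinder(h = 1855, r = 121);


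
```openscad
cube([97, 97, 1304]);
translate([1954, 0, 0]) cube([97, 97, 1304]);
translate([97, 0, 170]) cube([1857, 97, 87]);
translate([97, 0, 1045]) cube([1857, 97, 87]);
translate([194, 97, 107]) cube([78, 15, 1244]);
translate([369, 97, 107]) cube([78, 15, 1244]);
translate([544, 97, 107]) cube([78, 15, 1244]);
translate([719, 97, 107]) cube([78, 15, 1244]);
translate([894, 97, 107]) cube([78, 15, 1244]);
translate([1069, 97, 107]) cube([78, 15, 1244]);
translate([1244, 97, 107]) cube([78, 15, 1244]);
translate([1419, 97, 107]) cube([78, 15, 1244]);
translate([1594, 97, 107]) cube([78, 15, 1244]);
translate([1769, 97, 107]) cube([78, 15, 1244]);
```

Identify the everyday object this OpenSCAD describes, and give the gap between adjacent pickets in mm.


A fence section. The picket gap is 97 mm.

Two posts, two rails, 10 pickets — a fence section. Span 1857 mm holds 10 pickets of 78 mm with 11 equal gaps: ⌊(1857 − 10·78) / 11⌋ = 97 mm.


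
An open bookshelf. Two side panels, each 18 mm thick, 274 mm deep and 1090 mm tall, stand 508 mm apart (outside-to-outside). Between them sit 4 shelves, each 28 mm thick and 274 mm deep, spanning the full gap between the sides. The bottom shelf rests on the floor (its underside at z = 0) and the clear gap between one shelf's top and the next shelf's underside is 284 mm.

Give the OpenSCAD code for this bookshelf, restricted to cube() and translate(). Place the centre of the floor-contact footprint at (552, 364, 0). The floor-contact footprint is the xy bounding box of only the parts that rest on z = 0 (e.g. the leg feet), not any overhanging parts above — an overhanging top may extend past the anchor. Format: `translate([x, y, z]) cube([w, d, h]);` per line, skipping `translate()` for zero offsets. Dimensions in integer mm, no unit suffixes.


translate([298, 227, 0]) cube([18, 274, 1090]);
translate([788, 227, 0]) cube([18, 274, 1090]);
translate([316, 227, 0]) cube([472, 274, 28]);
translate([316, 227, 312]) cube([472, 274, 28]);
translate([316, 227, 624]) cube([472, 274, 28]);
translate([316, 227, 936]) cube([472, 274, 28]);


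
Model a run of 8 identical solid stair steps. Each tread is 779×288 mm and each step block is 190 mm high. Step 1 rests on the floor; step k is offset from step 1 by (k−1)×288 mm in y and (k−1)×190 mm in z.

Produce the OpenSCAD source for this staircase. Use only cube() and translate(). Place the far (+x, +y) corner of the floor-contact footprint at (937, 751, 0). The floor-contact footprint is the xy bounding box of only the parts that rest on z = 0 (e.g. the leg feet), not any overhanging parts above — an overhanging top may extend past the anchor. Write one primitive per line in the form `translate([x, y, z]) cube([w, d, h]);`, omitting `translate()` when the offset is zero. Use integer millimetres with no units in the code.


translate([158, 463, 0]) cube([779, 288, 190]);
translate([158, 751, 190]) cube([779, 288, 190]);
translate([158, 1039, 380]) cube([779, 288, 190]);
translate([158, 1327, 570]) cube([779, 288, 190]);
translate([158, 1615, 760]) cube([779, 288, 190]);
translate([158, 1903, 950]) cube([779, 288, 190]);
translate([158, 2191, 1140]) cube([779, 288, 190]);
translate([158, 2479, 1330]) cube([779, 288, 190]);
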